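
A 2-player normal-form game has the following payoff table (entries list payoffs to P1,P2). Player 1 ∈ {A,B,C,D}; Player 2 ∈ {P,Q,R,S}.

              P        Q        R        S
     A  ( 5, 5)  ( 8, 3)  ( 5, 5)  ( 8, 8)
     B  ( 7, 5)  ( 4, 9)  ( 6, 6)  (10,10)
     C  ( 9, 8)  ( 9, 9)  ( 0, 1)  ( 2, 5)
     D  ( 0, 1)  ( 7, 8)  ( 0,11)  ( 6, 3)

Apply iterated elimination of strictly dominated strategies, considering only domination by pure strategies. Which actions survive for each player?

P1 drop D (A beats it: P:5>0 Q:8>7 R:5>0 S:8>6)
P2 drop R (S beats it: A:8>5 B:10>6 C:5>1)
P1→{A,B,C} P2→{P,Q,S}

IESDS → P1:{A,B,C} P2:{P,Q,S}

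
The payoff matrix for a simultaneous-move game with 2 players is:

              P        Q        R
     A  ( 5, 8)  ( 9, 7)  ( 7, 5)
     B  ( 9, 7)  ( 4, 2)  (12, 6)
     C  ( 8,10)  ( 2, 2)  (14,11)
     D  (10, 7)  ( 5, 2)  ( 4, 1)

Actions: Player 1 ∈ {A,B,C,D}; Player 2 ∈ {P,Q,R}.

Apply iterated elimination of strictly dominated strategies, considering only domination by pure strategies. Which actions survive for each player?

IESDS → P1:{B,C,D} P2:{P,R}

P2 drop Q (P beats it: A:8>7 B:7>2 C:10>2 D:7>2)
P1 drop A (B beats it: P:9>5 R:12>7)
P1→{B,C,D} P2→{P,R}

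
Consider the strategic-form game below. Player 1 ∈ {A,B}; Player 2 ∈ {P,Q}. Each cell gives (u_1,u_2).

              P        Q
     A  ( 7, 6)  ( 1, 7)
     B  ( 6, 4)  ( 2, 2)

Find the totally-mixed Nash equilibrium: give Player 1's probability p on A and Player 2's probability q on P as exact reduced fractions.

p=2/3, q=1/2

P1 indiff ⇒ q·7+(1-q)·1 = q·6+(1-q)·2 ⇒ q(1) = (1-q)(1) ⇒ q = 1/2
P2 indiff ⇒ p·6+(1-p)·4 = p·7+(1-p)·2 ⇒ p(-1) = (1-p)(-2) ⇒ p = 2/3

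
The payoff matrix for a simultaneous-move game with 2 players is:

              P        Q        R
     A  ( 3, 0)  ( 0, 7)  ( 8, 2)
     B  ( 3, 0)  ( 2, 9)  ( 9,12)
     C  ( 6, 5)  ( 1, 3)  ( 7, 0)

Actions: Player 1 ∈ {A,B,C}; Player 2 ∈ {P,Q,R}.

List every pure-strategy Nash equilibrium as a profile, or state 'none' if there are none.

PSNE = {(B,R), (C,P)}

(A,P): not NE [P1→C gives 6>3; P2→Q gives 7>0]
(A,Q): not NE [P1→B gives 2>0]
(A,R): not NE [P1→B gives 9>8; P2→Q gives 7>2]
(B,P): not NE [P1→C gives 6>3; P2→R gives 12>0]
(B,Q): not NE [P2→R gives 12>9]
(B,R): NE
(C,P): NE
(C,Q): not NE [P1→B gives 2>1; P2→P gives 5>3]
(C,R): not NE [P1→B gives 9>7; P2→P gives 5>0]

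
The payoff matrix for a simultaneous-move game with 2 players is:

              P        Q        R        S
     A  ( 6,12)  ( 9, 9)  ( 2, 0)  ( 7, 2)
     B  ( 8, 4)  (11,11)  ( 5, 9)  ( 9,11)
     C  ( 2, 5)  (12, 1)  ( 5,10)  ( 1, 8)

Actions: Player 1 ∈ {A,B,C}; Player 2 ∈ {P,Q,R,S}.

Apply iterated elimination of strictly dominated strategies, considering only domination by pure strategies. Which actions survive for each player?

P1 drop A (B beats it: P:8>6 Q:11>9 R:5>2 S:9>7)
P2 drop P (R beats it: B:9>4 C:10>5)
P1→{B,C} P2→{Q,R,S}

IESDS → P1:{B,C} P2:{Q,R,S}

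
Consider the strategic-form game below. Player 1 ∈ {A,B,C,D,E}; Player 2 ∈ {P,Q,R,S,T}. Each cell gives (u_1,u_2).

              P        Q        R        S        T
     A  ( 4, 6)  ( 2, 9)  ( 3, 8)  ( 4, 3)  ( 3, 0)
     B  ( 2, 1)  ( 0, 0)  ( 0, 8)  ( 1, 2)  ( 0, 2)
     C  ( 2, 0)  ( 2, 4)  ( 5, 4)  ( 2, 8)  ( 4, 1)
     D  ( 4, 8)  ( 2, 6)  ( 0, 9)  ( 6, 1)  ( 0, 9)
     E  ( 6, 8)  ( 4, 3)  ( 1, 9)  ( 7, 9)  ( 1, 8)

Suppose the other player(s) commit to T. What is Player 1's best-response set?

u_1(A vs T) = 3
u_1(B vs T) = 0
u_1(C vs T) = 4
u_1(D vs T) = 0
u_1(E vs T) = 1
max payoff 4 at {C}

BR_1 = {C}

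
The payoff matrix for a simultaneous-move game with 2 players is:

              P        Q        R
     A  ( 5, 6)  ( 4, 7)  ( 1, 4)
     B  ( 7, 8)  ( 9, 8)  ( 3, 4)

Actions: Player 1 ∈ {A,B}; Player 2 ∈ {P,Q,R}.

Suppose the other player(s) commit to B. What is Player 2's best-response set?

u_2(P vs B) = 8
u_2(Q vs B) = 8
u_2(R vs B) = 4
max payoff 8 at {P,Q}

argmax u_2 = {P,Q}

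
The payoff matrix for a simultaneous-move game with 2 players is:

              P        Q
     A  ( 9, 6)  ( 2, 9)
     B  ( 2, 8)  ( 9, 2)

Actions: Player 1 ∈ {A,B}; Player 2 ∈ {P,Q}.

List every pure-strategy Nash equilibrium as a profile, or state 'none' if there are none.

No pure NE.

(A,P): not NE [P2→Q gives 9>6]
(A,Q): not NE [P1→B gives 9>2]
(B,P): not NE [P1→A gives 9>2]
(B,Q): not NE [P2→P gives 8>2]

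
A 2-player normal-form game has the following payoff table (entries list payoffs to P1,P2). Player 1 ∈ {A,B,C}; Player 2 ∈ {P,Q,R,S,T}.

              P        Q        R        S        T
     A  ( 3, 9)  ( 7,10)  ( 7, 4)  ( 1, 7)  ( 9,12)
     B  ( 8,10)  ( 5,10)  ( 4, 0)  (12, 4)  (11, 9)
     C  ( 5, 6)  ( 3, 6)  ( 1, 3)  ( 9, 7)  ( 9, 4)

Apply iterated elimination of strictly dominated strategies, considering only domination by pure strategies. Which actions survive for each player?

P1 drop C (B beats it: P:8>5 Q:5>3 R:4>1 S:12>9 T:11>9)
P2 drop R (P beats it: A:9>4 B:10>0)
P2 drop S (P beats it: A:9>7 B:10>4)
P1→{A,B} P2→{P,Q,T}

Survivors P1:{A,B} P2:{P,Q,T}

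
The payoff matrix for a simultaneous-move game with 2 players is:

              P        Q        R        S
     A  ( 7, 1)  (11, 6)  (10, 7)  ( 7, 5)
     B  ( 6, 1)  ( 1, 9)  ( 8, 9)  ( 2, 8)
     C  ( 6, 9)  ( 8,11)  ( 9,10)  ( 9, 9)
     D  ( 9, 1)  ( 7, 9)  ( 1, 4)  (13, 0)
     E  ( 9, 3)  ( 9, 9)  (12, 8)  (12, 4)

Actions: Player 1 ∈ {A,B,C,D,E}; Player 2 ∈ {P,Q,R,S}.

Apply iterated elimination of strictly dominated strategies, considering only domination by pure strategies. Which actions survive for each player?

IESDS → P1:{A,E} P2:{Q,R}

P1 drop B (A beats it: P:7>6 Q:11>1 R:10>8 S:7>2)
P1 drop C (E beats it: P:9>6 Q:9>8 R:12>9 S:12>9)
P2 drop P (Q beats it: A:6>1 D:9>1 E:9>3)
P2 drop S (Q beats it: A:6>5 D:9>0 E:9>4)
P1 drop D (A beats it: Q:11>7 R:10>1)
P1→{A,E} P2→{Q,R}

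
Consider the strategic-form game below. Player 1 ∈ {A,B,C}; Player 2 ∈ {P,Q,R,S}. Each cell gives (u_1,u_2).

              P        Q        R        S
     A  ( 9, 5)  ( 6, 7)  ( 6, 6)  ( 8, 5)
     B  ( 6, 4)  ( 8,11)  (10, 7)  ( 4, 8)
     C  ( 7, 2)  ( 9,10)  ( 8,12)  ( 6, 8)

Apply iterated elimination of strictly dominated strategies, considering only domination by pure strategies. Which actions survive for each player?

P2 drop P (Q beats it: A:7>5 B:11>4 C:10>2)
P2 drop S (Q beats it: A:7>5 B:11>8 C:10>8)
P1 drop A (B beats it: Q:8>6 R:10>6)
P1→{B,C} P2→{Q,R}

Remaining: P1:{B,C} P2:{Q,R}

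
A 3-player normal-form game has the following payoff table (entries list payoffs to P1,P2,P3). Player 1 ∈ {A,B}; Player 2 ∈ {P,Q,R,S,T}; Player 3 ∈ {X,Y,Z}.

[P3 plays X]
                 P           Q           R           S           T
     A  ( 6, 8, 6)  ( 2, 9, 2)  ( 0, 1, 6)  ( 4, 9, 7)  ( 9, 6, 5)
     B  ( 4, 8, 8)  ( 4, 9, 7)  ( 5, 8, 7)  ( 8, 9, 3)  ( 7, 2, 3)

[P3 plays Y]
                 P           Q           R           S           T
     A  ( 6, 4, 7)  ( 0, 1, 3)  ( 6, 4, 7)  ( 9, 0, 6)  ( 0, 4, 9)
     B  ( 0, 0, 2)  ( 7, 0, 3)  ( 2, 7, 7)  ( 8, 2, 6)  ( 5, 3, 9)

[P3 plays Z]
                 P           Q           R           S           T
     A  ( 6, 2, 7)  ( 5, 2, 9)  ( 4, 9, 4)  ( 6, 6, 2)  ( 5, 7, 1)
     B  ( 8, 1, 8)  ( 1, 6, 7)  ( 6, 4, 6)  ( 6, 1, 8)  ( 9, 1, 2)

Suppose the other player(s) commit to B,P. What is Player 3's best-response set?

BR_3 = {X,Z}

u_3(X vs B,P) = 8
u_3(Y vs B,P) = 2
u_3(Z vs B,P) = 8
max payoff 8 at {X,Z}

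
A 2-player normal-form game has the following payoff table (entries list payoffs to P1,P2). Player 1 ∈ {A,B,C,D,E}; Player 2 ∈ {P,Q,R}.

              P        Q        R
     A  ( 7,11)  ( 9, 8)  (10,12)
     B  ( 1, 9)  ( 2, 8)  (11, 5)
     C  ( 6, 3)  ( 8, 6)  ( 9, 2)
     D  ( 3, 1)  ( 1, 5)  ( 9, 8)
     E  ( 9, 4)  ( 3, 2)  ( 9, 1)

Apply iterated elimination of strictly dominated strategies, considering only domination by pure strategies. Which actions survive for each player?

P1 drop C (A beats it: P:7>6 Q:9>8 R:10>9)
P1 drop D (A beats it: P:7>3 Q:9>1 R:10>9)
P2 drop Q (P beats it: A:11>8 B:9>8 E:4>2)
P1→{A,B,E} P2→{P,R}

Remaining: P1:{A,B,E} P2:{P,R}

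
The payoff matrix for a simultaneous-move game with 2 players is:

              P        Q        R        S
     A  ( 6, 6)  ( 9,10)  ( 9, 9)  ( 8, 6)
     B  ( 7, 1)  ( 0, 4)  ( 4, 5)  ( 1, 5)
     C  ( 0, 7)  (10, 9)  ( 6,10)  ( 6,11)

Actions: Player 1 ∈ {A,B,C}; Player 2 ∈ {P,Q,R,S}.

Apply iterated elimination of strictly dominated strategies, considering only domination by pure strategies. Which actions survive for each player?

P2 drop P (Q beats it: A:10>6 B:4>1 C:9>7)
P1 drop B (A beats it: Q:9>0 R:9>4 S:8>1)
P1→{A,C} P2→{Q,R,S}

Survivors P1:{A,C} P2:{Q,R,S}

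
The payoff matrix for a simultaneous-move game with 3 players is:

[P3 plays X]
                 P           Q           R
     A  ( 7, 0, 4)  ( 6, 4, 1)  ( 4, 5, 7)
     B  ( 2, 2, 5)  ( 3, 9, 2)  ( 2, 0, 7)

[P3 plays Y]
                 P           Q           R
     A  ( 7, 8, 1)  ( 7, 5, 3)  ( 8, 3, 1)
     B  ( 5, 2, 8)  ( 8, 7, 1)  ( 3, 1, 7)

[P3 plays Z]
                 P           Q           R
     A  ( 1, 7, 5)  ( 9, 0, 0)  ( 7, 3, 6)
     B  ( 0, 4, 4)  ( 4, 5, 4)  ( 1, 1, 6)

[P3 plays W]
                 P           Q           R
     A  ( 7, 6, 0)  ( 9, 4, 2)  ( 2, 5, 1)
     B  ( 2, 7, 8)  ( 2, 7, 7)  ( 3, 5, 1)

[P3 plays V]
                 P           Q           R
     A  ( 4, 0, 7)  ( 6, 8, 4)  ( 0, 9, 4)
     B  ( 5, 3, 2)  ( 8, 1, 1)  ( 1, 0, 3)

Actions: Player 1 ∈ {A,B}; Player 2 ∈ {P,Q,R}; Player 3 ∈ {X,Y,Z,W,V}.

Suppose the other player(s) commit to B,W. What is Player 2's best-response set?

BR_2 = {P,Q}

u_2(P vs B,W) = 7
u_2(Q vs B,W) = 7
u_2(R vs B,W) = 5
max payoff 7 at {P,Q}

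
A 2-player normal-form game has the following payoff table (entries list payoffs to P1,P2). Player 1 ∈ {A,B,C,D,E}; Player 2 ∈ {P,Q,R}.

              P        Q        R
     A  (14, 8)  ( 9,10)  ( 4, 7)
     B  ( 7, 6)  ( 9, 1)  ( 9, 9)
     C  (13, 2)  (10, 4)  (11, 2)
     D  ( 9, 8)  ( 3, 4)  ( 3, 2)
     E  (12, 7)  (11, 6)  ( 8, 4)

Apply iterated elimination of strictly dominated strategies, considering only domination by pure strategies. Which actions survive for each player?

P1 drop B (C beats it: P:13>7 Q:10>9 R:11>9)
P1 drop D (A beats it: P:14>9 Q:9>3 R:4>3)
P2 drop R (Q beats it: A:10>7 C:4>2 E:6>4)
P1→{A,C,E} P2→{P,Q}

Remaining: P1:{A,C,E} P2:{P,Q}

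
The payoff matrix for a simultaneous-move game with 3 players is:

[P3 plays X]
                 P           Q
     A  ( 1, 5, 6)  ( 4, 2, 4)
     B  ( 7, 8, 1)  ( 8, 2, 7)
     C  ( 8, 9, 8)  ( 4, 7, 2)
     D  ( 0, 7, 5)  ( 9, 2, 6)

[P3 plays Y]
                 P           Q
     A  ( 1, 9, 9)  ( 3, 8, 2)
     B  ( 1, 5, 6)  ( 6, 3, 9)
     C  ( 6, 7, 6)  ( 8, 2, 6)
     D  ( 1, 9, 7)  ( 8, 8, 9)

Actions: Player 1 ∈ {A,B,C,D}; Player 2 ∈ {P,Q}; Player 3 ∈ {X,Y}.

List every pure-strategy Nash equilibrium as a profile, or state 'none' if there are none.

(A,P,X): not NE [P1→C gives 8>1; P3→Y gives 9>6]
(A,P,Y): not NE [P1→C gives 6>1]
(A,Q,X): not NE [P1→D gives 9>4; P2→P gives 5>2]
(A,Q,Y): not NE [P1→D gives 8>3; P2→P gives 9>8; P3→X gives 4>2]
(B,P,X): not NE [P1→C gives 8>7; P3→Y gives 6>1]
(B,P,Y): not NE [P1→C gives 6>1]
(B,Q,X): not NE [P1→D gives 9>8; P2→P gives 8>2; P3→Y gives 9>7]
(B,Q,Y): not NE [P1→D gives 8>6; P2→P gives 5>3]
(C,P,X): NE
(C,P,Y): not NE [P3→X gives 8>6]
(C,Q,X): not NE [P1→D gives 9>4; P2→P gives 9>7; P3→Y gives 6>2]
(C,Q,Y): not NE [P2→P gives 7>2]
(D,P,X): not NE [P1→C gives 8>0; P3→Y gives 7>5]
(D,P,Y): not NE [P1→C gives 6>1]
(D,Q,X): not NE [P2→P gives 7>2; P3→Y gives 9>6]
(D,Q,Y): not NE [P2→P gives 9>8]

Nash profiles: (C,P,X)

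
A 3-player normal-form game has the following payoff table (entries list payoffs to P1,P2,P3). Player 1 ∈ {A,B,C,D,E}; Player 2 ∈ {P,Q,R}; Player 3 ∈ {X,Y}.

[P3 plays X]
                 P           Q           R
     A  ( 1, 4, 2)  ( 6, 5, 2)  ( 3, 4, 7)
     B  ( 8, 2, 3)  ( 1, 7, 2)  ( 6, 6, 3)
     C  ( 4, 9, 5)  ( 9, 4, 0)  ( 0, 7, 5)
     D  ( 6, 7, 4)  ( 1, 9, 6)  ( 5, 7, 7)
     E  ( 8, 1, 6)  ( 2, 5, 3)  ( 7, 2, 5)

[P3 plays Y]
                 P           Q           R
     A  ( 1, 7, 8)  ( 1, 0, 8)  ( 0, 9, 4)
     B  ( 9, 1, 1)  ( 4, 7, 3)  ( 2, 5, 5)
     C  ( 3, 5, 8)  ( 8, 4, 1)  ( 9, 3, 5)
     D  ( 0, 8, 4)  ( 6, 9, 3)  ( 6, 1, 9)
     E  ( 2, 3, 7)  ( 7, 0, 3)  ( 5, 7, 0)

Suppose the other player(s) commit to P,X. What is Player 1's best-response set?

BR_1 = {B,E}

u_1(A vs P,X) = 1
u_1(B vs P,X) = 8
u_1(C vs P,X) = 4
u_1(D vs P,X) = 6
u_1(E vs P,X) = 8
max payoff 8 at {B,E}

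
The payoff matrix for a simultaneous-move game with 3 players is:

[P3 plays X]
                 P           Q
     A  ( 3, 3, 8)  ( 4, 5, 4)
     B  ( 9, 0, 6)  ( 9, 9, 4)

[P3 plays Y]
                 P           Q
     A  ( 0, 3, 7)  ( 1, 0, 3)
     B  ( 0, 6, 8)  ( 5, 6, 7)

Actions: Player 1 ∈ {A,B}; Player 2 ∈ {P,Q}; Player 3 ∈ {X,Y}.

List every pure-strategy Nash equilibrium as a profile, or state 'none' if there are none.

NE set: (B,P,Y), (B,Q,Y)

(A,P,X): not NE [P1→B gives 9>3; P2→Q gives 5>3]
(A,P,Y): not NE [P3→X gives 8>7]
(A,Q,X): not NE [P1→B gives 9>4]
(A,Q,Y): not NE [P1→B gives 5>1; P2→P gives 3>0; P3→X gives 4>3]
(B,P,X): not NE [P2→Q gives 9>0; P3→Y gives 8>6]
(B,P,Y): NE
(B,Q,X): not NE [P3→Y gives 7>4]
(B,Q,Y): NE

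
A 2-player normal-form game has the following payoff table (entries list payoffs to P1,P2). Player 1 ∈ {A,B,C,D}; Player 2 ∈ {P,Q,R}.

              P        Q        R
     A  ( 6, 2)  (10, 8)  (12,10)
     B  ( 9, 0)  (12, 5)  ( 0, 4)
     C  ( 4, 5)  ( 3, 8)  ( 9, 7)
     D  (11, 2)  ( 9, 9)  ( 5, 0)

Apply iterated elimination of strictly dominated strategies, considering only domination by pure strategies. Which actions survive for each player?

Survivors P1:{A,B} P2:{Q,R}

P1 drop C (A beats it: P:6>4 Q:10>3 R:12>9)
P2 drop P (Q beats it: A:8>2 B:5>0 D:9>2)
P1 drop D (A beats it: Q:10>9 R:12>5)
P1→{A,B} P2→{Q,R}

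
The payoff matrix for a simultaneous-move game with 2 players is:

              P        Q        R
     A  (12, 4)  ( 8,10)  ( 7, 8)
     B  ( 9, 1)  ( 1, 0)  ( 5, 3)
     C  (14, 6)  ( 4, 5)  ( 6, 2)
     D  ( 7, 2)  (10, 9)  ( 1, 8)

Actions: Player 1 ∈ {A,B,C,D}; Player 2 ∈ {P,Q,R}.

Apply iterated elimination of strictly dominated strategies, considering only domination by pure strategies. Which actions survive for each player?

Remaining: P1:{A,C,D} P2:{P,Q}

P1 drop B (A beats it: P:12>9 Q:8>1 R:7>5)
P2 drop R (Q beats it: A:10>8 C:5>2 D:9>8)
P1→{A,C,D} P2→{P,Q}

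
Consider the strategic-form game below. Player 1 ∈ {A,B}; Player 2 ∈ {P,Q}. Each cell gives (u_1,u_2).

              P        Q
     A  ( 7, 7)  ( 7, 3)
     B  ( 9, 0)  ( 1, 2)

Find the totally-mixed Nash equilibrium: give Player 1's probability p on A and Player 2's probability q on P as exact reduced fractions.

P1 indiff ⇒ q·7+(1-q)·7 = q·9+(1-q)·1 ⇒ q(-2) = (1-q)(-6) ⇒ q = 3/4
P2 indiff ⇒ p·7+(1-p)·0 = p·3+(1-p)·2 ⇒ p(4) = (1-p)(2) ⇒ p = 1/3

p=1/3, q=3/4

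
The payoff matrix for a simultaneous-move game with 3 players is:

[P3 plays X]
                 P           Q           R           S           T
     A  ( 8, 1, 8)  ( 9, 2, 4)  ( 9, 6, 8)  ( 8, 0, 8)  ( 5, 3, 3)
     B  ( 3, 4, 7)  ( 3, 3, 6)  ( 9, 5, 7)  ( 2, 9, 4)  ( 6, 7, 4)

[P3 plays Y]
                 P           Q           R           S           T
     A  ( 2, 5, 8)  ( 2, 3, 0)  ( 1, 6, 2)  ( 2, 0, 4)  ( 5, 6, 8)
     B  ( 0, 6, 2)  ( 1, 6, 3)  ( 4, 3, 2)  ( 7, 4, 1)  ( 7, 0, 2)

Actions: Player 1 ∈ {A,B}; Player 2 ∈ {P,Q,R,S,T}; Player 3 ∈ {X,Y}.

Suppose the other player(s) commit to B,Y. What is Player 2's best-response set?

u_2(P vs B,Y) = 6
u_2(Q vs B,Y) = 6
u_2(R vs B,Y) = 3
u_2(S vs B,Y) = 4
u_2(T vs B,Y) = 0
max payoff 6 at {P,Q}

BR_2 = {P,Q}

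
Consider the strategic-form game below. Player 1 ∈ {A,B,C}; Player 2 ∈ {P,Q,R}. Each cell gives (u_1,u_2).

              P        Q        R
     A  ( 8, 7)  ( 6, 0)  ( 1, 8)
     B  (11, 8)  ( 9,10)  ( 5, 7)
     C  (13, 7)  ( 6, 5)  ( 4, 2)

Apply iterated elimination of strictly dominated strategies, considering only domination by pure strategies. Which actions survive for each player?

P1 drop A (B beats it: P:11>8 Q:9>6 R:5>1)
P2 drop R (P beats it: B:8>7 C:7>2)
P1→{B,C} P2→{P,Q}

Survivors P1:{B,C} P2:{P,Q}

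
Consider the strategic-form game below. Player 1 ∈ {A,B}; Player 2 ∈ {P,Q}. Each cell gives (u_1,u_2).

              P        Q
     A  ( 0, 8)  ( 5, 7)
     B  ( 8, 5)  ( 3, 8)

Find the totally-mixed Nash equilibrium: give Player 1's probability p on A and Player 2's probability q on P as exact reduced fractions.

P1 mixes 3/4 on A; P2 mixes 1/5 on P

P1 indiff ⇒ q·0+(1-q)·5 = q·8+(1-q)·3 ⇒ q(-8) = (1-q)(-2) ⇒ q = 1/5
P2 indiff ⇒ p·8+(1-p)·5 = p·7+(1-p)·8 ⇒ p(1) = (1-p)(3) ⇒ p = 3/4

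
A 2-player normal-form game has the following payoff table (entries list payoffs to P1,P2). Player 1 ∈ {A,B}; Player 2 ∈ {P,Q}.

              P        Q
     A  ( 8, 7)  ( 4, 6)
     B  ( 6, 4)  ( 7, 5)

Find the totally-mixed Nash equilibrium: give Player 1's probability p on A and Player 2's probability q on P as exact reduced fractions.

P1 mixes 1/2 on A; P2 mixes 3/5 on P

P1 indiff ⇒ q·8+(1-q)·4 = q·6+(1-q)·7 ⇒ q(2) = (1-q)(3) ⇒ q = 3/5
P2 indiff ⇒ p·7+(1-p)·4 = p·6+(1-p)·5 ⇒ p(1) = (1-p)(1) ⇒ p = 1/2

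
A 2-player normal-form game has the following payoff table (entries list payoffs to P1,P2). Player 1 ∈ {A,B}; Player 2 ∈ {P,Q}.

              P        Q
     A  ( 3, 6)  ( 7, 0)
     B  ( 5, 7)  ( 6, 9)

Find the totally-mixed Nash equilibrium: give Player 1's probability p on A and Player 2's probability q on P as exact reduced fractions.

(p,q) = (1/4, 1/3)

P1 indiff ⇒ q·3+(1-q)·7 = q·5+(1-q)·6 ⇒ q(-2) = (1-q)(-1) ⇒ q = 1/3
P2 indiff ⇒ p·6+(1-p)·7 = p·0+(1-p)·9 ⇒ p(6) = (1-p)(2) ⇒ p = 1/4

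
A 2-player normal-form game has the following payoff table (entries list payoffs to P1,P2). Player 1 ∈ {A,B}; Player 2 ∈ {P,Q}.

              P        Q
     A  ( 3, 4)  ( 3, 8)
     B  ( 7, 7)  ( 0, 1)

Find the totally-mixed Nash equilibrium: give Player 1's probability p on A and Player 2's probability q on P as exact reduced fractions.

P1 indiff ⇒ q·3+(1-q)·3 = q·7+(1-q)·0 ⇒ q(-4) = (1-q)(-3) ⇒ q = 3/7
P2 indiff ⇒ p·4+(1-p)·7 = p·8+(1-p)·1 ⇒ p(-4) = (1-p)(-6) ⇒ p = 3/5

(p,q) = (3/5, 3/7)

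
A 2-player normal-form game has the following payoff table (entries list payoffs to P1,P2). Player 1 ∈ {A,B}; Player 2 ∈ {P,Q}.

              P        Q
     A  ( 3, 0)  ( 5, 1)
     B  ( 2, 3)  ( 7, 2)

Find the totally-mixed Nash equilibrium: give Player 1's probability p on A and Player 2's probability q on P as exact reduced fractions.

P1 indiff ⇒ q·3+(1-q)·5 = q·2+(1-q)·7 ⇒ q(1) = (1-q)(2) ⇒ q = 2/3
P2 indiff ⇒ p·0+(1-p)·3 = p·1+(1-p)·2 ⇒ p(-1) = (1-p)(-1) ⇒ p = 1/2

(p,q) = (1/2, 2/3)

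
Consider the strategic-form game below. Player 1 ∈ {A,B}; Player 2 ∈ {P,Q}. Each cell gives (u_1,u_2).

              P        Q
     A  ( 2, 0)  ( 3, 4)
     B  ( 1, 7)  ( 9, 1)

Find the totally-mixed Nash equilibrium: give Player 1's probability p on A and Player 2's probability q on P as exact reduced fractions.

P1 indiff ⇒ q·2+(1-q)·3 = q·1+(1-q)·9 ⇒ q(1) = (1-q)(6) ⇒ q = 6/7
P2 indiff ⇒ p·0+(1-p)·7 = p·4+(1-p)·1 ⇒ p(-4) = (1-p)(-6) ⇒ p = 3/5

p=3/5, q=6/7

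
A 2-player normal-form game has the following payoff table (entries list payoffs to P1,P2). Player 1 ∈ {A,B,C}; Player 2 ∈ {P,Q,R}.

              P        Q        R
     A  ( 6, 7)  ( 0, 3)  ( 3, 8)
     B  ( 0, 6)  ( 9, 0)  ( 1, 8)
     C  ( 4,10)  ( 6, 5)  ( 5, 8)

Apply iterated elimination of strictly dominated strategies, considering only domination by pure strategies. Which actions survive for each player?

Remaining: P1:{A,C} P2:{P,R}

P2 drop Q (P beats it: A:7>3 B:6>0 C:10>5)
P1 drop B (A beats it: P:6>0 R:3>1)
P1→{A,C} P2→{P,R}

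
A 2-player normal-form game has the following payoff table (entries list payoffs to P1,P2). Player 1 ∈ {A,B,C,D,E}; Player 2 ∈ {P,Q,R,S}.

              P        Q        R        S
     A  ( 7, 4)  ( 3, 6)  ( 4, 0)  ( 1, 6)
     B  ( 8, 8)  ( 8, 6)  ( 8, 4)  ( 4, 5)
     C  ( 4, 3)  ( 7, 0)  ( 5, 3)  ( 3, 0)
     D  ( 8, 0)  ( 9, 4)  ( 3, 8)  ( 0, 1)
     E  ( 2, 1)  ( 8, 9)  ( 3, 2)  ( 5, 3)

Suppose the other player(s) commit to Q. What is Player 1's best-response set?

u_1(A vs Q) = 3
u_1(B vs Q) = 8
u_1(C vs Q) = 7
u_1(D vs Q) = 9
u_1(E vs Q) = 8
max payoff 9 at {D}

P1 best: {D}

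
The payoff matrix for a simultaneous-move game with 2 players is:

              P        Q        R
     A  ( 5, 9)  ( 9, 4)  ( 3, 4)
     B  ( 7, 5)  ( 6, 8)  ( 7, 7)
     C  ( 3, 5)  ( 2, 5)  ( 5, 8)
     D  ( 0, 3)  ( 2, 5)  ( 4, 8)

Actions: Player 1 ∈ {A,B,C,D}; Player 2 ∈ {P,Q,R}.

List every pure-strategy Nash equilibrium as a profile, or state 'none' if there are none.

Equilibria: none

(A,P): not NE [P1→B gives 7>5]
(A,Q): not NE [P2→P gives 9>4]
(A,R): not NE [P1→B gives 7>3; P2→P gives 9>4]
(B,P): not NE [P2→Q gives 8>5]
(B,Q): not NE [P1→A gives 9>6]
(B,R): not NE [P2→Q gives 8>7]
(C,P): not NE [P1→B gives 7>3; P2→R gives 8>5]
(C,Q): not NE [P1→A gives 9>2; P2→R gives 8>5]
(C,R): not NE [P1→B gives 7>5]
(D,P): not NE [P1→B gives 7>0; P2→R gives 8>3]
(D,Q): not NE [P1→A gives 9>2; P2→R gives 8>5]
(D,R): not NE [P1→B gives 7>4]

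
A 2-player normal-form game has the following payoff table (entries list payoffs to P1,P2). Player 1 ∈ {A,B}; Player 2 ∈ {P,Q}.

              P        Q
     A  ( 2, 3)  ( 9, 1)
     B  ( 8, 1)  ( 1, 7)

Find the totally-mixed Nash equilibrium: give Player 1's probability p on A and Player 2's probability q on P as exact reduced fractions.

P1 indiff ⇒ q·2+(1-q)·9 = q·8+(1-q)·1 ⇒ q(-6) = (1-q)(-8) ⇒ q = 4/7
P2 indiff ⇒ p·3+(1-p)·1 = p·1+(1-p)·7 ⇒ p(2) = (1-p)(6) ⇒ p = 3/4

(p,q) = (3/4, 4/7)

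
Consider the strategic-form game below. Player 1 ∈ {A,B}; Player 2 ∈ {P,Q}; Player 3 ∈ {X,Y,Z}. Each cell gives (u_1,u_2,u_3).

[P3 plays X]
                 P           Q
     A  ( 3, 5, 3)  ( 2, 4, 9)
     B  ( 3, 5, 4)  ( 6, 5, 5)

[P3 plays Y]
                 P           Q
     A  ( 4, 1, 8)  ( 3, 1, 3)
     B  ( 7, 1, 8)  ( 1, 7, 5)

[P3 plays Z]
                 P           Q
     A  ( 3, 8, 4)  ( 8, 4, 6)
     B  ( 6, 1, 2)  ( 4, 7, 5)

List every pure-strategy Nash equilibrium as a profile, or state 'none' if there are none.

NE set: (B,Q,X)

(A,P,X): not NE [P3→Y gives 8>3]
(A,P,Y): not NE [P1→B gives 7>4]
(A,P,Z): not NE [P1→B gives 6>3; P3→Y gives 8>4]
(A,Q,X): not NE [P1→B gives 6>2; P2→P gives 5>4]
(A,Q,Y): not NE [P3→X gives 9>3]
(A,Q,Z): not NE [P2→P gives 8>4; P3→X gives 9>6]
(B,P,X): not NE [P3→Y gives 8>4]
(B,P,Y): not NE [P2→Q gives 7>1]
(B,P,Z): not NE [P2→Q gives 7>1; P3→Y gives 8>2]
(B,Q,X): NE
(B,Q,Y): not NE [P1→A gives 3>1]
(B,Q,Z): not NE [P1→A gives 8>4]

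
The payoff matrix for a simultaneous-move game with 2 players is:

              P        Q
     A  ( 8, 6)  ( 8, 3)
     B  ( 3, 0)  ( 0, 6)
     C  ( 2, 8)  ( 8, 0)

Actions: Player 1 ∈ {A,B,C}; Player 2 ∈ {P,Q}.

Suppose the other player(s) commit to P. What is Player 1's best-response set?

argmax u_1 = {A}

u_1(A vs P) = 8
u_1(B vs P) = 3
u_1(C vs P) = 2
max payoff 8 at {A}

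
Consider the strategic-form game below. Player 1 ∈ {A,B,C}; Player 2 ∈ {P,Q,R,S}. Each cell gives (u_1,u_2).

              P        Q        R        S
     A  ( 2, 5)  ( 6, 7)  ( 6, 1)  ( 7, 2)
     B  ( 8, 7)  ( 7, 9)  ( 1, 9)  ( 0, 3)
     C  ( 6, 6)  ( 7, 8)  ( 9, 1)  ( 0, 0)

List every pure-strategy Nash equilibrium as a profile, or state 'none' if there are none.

Nash profiles: (B,Q), (C,Q)

(A,P): not NE [P1→B gives 8>2; P2→Q gives 7>5]
(A,Q): not NE [P1→C gives 7>6]
(A,R): not NE [P1→C gives 9>6; P2→Q gives 7>1]
(A,S): not NE [P2→Q gives 7>2]
(B,P): not NE [P2→R gives 9>7]
(B,Q): NE
(B,R): not NE [P1→C gives 9>1]
(B,S): not NE [P1→A gives 7>0; P2→R gives 9>3]
(C,P): not NE [P1→B gives 8>6; P2→Q gives 8>6]
(C,Q): NE
(C,R): not NE [P2→Q gives 8>1]
(C,S): not NE [P1→A gives 7>0; P2→Q gives 8>0]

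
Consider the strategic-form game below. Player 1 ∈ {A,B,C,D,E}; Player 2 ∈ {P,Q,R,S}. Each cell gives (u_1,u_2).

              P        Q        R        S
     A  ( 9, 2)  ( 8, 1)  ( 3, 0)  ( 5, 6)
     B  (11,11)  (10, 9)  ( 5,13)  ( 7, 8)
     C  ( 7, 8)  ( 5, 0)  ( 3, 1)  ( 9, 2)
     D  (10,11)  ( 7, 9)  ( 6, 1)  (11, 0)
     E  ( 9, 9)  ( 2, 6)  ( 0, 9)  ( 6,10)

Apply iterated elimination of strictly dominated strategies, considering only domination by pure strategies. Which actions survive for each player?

P1 drop A (B beats it: P:11>9 Q:10>8 R:5>3 S:7>5)
P1 drop C (D beats it: P:10>7 Q:7>5 R:6>3 S:11>9)
P1 drop E (B beats it: P:11>9 Q:10>2 R:5>0 S:7>6)
P2 drop Q (P beats it: B:11>9 D:11>9)
P2 drop S (P beats it: B:11>8 D:11>0)
P1→{B,D} P2→{P,R}

IESDS → P1:{B,D} P2:{P,R}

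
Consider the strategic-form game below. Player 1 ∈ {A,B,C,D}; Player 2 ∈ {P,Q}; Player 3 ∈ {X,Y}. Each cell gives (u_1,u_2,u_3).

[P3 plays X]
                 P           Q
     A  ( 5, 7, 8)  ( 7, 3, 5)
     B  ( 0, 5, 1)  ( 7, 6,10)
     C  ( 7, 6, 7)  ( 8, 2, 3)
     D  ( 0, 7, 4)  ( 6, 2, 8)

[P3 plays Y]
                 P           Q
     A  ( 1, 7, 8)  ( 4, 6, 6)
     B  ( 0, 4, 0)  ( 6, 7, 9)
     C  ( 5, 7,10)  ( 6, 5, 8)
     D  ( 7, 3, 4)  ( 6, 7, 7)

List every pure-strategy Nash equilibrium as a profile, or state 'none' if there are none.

Equilibria: none

(A,P,X): not NE [P1→C gives 7>5]
(A,P,Y): not NE [P1→D gives 7>1]
(A,Q,X): not NE [P1→C gives 8>7; P2→P gives 7>3; P3→Y gives 6>5]
(A,Q,Y): not NE [P1→D gives 6>4; P2→P gives 7>6]
(B,P,X): not NE [P1→C gives 7>0; P2→Q gives 6>5]
(B,P,Y): not NE [P1→D gives 7>0; P2→Q gives 7>4; P3→X gives 1>0]
(B,Q,X): not NE [P1→C gives 8>7]
(B,Q,Y): not NE [P3→X gives 10>9]
(C,P,X): not NE [P3→Y gives 10>7]
(C,P,Y): not NE [P1→D gives 7>5]
(C,Q,X): not NE [P2→P gives 6>2; P3→Y gives 8>3]
(C,Q,Y): not NE [P2→P gives 7>5]
(D,P,X): not NE [P1→C gives 7>0]
(D,P,Y): not NE [P2→Q gives 7>3]
(D,Q,X): not NE [P1→C gives 8>6; P2→P gives 7>2]
(D,Q,Y): not NE [P3→X gives 8>7]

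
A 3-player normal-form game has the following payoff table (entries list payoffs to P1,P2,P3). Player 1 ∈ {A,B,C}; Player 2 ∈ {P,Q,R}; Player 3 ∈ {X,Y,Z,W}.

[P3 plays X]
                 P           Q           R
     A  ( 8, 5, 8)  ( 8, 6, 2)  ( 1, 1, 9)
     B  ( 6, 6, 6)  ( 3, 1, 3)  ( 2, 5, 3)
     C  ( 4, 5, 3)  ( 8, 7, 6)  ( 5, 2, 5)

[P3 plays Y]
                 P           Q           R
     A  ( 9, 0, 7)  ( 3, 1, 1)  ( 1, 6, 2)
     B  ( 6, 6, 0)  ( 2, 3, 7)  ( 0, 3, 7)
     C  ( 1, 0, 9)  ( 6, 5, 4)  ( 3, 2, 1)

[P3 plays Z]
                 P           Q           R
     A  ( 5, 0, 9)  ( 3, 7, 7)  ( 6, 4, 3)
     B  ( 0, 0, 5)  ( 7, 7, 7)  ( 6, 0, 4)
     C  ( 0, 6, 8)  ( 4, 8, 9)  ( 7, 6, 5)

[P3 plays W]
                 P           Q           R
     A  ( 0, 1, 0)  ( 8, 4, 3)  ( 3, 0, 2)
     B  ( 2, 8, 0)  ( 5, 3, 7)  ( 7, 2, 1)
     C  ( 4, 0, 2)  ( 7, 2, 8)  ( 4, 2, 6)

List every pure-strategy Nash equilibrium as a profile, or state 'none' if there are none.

PSNE = {(B,Q,Z)}

(A,P,X): not NE [P2→Q gives 6>5; P3→Z gives 9>8]
(A,P,Y): not NE [P2→R gives 6>0; P3→Z gives 9>7]
(A,P,Z): not NE [P2→Q gives 7>0]
(A,P,W): not NE [P1→C gives 4>0; P2→Q gives 4>1; P3→Z gives 9>0]
(A,Q,X): not NE [P3→Z gives 7>2]
(A,Q,Y): not NE [P1→C gives 6>3; P2→R gives 6>1; P3→Z gives 7>1]
(A,Q,Z): not NE [P1→B gives 7>3]
(A,Q,W): not NE [P3→Z gives 7>3]
(A,R,X): not NE [P1→C gives 5>1; P2→Q gives 6>1]
(A,R,Y): not NE [P1→C gives 3>1; P3→X gives 9>2]
(A,R,Z): not NE [P1→C gives 7>6; P2→Q gives 7>4; P3→X gives 9>3]
(A,R,W): not NE [P1→B gives 7>3; P2→Q gives 4>0; P3→X gives 9>2]
(B,P,X): not NE [P1→A gives 8>6]
(B,P,Y): not NE [P1→A gives 9>6; P3→X gives 6>0]
(B,P,Z): not NE [P1→A gives 5>0; P2→Q gives 7>0; P3→X gives 6>5]
(B,P,W): not NE [P1→C gives 4>2; P3→X gives 6>0]
(B,Q,X): not NE [P1→C gives 8>3; P2→P gives 6>1; P3→W gives 7>3]
(B,Q,Y): not NE [P1→C gives 6>2; P2→P gives 6>3]
(B,Q,Z): NE
(B,Q,W): not NE [P1→A gives 8>5; P2→P gives 8>3]
(B,R,X): not NE [P1→C gives 5>2; P2→P gives 6>5; P3→Y gives 7>3]
(B,R,Y): not NE [P1→C gives 3>0; P2→P gives 6>3]
(B,R,Z): not NE [P1→C gives 7>6; P2→Q gives 7>0; P3→Y gives 7>4]
(B,R,W): not NE [P2→P gives 8>2; P3→Y gives 7>1]
(C,P,X): not NE [P1→A gives 8>4; P2→Q gives 7>5; P3→Y gives 9>3]
(C,P,Y): not NE [P1→A gives 9>1; P2→Q gives 5>0]
(C,P,Z): not NE [P1→A gives 5>0; P2→Q gives 8>6; P3→Y gives 9>8]
(C,P,W): not NE [P2→R gives 2>0; P3→Y gives 9>2]
(C,Q,X): not NE [P3→Z gives 9>6]
(C,Q,Y): not NE [P3→Z gives 9>4]
(C,Q,Z): not NE [P1→B gives 7>4]
(C,Q,W): not NE [P1→A gives 8>7; P3→Z gives 9>8]
(C,R,X): not NE [P2→Q gives 7>2; P3→W gives 6>5]
(C,R,Y): not NE [P2→Q gives 5>2; P3→W gives 6>1]
(C,R,Z): not NE [P2→Q gives 8>6; P3→W gives 6>5]
(C,R,W): not NE [P1→B gives 7>4]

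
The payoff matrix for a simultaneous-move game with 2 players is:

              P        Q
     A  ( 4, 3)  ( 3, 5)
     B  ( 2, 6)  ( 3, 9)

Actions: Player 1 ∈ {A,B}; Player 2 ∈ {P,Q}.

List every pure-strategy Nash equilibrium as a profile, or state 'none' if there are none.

NE set: (A,Q), (B,Q)

(A,P): not NE [P2→Q gives 5>3]
(A,Q): NE
(B,P): not NE [P1→A gives 4>2; P2→Q gives 9>6]
(B,Q): NE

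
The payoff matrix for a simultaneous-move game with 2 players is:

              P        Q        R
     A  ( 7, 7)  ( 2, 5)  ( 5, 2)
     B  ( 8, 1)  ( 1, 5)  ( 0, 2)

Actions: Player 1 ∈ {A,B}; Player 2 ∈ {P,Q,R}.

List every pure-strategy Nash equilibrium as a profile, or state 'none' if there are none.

No pure NE.

(A,P): not NE [P1→B gives 8>7]
(A,Q): not NE [P2→P gives 7>5]
(A,R): not NE [P2→P gives 7>2]
(B,P): not NE [P2→Q gives 5>1]
(B,Q): not NE [P1→A gives 2>1]
(B,R): not NE [P1→A gives 5>0; P2→Q gives 5>2]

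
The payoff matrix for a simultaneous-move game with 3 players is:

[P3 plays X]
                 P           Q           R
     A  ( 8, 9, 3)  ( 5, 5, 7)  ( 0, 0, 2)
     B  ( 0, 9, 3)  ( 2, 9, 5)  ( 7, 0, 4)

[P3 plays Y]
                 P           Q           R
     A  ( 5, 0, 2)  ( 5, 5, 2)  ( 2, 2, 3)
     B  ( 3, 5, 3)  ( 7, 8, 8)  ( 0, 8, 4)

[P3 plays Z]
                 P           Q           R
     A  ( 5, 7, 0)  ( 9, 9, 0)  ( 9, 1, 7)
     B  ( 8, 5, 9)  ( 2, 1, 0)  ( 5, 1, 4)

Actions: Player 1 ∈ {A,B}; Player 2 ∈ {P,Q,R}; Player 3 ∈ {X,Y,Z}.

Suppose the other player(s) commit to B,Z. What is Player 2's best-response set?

u_2(P vs B,Z) = 5
u_2(Q vs B,Z) = 1
u_2(R vs B,Z) = 1
max payoff 5 at {P}

P2 best: {P}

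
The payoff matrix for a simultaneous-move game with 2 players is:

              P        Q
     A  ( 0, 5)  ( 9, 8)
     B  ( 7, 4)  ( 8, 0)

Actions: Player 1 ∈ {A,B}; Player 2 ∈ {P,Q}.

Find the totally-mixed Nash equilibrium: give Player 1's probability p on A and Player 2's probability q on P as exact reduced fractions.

P1 indiff ⇒ q·0+(1-q)·9 = q·7+(1-q)·8 ⇒ q(-7) = (1-q)(-1) ⇒ q = 1/8
P2 indiff ⇒ p·5+(1-p)·4 = p·8+(1-p)·0 ⇒ p(-3) = (1-p)(-4) ⇒ p = 4/7

p=4/7, q=1/8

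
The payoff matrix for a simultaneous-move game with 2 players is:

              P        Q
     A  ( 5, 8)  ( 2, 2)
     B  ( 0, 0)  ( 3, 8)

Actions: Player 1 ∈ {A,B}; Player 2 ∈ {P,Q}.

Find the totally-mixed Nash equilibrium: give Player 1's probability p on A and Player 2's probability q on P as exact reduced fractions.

P1 indiff ⇒ q·5+(1-q)·2 = q·0+(1-q)·3 ⇒ q(5) = (1-q)(1) ⇒ q = 1/6
P2 indiff ⇒ p·8+(1-p)·0 = p·2+(1-p)·8 ⇒ p(6) = (1-p)(8) ⇒ p = 4/7

p=4/7, q=1/6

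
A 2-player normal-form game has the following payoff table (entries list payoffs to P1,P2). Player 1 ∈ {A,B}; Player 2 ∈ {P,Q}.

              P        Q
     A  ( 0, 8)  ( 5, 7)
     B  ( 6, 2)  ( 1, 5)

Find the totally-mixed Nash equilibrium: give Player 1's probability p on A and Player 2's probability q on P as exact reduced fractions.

P1 indiff ⇒ q·0+(1-q)·5 = q·6+(1-q)·1 ⇒ q(-6) = (1-q)(-4) ⇒ q = 2/5
P2 indiff ⇒ p·8+(1-p)·2 = p·7+(1-p)·5 ⇒ p(1) = (1-p)(3) ⇒ p = 3/4

(p,q) = (3/4, 2/5)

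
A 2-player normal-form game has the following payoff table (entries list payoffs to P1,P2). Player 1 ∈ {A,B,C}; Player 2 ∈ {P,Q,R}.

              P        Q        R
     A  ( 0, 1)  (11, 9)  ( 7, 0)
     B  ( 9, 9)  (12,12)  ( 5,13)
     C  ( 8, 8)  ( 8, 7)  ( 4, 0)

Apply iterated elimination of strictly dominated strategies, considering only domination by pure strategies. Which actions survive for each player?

P1 drop C (B beats it: P:9>8 Q:12>8 R:5>4)
P2 drop P (Q beats it: A:9>1 B:12>9)
P1→{A,B} P2→{Q,R}

Survivors P1:{A,B} P2:{Q,R}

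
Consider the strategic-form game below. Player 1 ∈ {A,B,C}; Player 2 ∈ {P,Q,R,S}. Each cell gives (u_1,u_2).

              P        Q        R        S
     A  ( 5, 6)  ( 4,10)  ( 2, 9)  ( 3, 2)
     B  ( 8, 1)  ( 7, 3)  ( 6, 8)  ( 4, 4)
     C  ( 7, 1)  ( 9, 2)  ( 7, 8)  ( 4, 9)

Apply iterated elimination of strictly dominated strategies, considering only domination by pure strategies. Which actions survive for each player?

Survivors P1:{B,C} P2:{R,S}

P1 drop A (B beats it: P:8>5 Q:7>4 R:6>2 S:4>3)
P2 drop P (Q beats it: B:3>1 C:2>1)
P2 drop Q (R beats it: B:8>3 C:8>2)
P1→{B,C} P2→{R,S}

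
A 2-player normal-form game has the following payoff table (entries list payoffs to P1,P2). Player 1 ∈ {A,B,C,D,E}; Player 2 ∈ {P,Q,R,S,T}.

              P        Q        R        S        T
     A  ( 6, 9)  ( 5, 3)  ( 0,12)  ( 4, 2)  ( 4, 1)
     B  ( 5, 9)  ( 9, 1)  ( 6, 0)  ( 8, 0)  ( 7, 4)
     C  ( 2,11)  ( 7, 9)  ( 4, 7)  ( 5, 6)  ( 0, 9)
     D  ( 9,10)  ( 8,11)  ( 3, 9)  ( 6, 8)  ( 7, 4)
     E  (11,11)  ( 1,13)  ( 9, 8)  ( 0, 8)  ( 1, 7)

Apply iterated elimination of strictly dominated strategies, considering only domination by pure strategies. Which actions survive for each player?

IESDS → P1:{B,D,E} P2:{P,Q}

P1 drop A (D beats it: P:9>6 Q:8>5 R:3>0 S:6>4 T:7>4)
P1 drop C (B beats it: P:5>2 Q:9>7 R:6>4 S:8>5 T:7>0)
P2 drop R (P beats it: B:9>0 D:10>9 E:11>8)
P2 drop S (P beats it: B:9>0 D:10>8 E:11>8)
P2 drop T (P beats it: B:9>4 D:10>4 E:11>7)
P1→{B,D,E} P2→{P,Q}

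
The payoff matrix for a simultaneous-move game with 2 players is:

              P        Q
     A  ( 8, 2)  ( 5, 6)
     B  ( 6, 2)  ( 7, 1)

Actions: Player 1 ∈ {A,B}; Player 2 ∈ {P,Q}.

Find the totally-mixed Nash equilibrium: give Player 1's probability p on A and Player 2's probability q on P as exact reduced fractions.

(p,q) = (1/5, 1/2)

P1 indiff ⇒ q·8+(1-q)·5 = q·6+(1-q)·7 ⇒ q(2) = (1-q)(2) ⇒ q = 1/2
P2 indiff ⇒ p·2+(1-p)·2 = p·6+(1-p)·1 ⇒ p(-4) = (1-p)(-1) ⇒ p = 1/5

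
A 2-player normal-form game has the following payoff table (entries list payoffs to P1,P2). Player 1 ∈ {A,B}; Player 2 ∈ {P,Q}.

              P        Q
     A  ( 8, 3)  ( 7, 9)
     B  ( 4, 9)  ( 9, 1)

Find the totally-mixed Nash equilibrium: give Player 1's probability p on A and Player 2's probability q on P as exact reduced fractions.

P1 indiff ⇒ q·8+(1-q)·7 = q·4+(1-q)·9 ⇒ q(4) = (1-q)(2) ⇒ q = 1/3
P2 indiff ⇒ p·3+(1-p)·9 = p·9+(1-p)·1 ⇒ p(-6) = (1-p)(-8) ⇒ p = 4/7

(p,q) = (4/7, 1/3)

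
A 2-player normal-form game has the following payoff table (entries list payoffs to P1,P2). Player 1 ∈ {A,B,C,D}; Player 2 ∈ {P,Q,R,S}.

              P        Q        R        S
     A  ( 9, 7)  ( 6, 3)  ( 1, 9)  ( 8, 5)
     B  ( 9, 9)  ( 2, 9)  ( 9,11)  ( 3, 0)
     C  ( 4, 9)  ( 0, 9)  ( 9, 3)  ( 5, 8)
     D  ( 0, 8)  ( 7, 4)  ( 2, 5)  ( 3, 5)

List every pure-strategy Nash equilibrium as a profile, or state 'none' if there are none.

(A,P): not NE [P2→R gives 9>7]
(A,Q): not NE [P1→D gives 7>6; P2→R gives 9>3]
(A,R): not NE [P1→C gives 9>1]
(A,S): not NE [P2→R gives 9>5]
(B,P): not NE [P2→R gives 11>9]
(B,Q): not NE [P1→D gives 7>2; P2→R gives 11>9]
(B,R): NE
(B,S): not NE [P1→A gives 8>3; P2→R gives 11>0]
(C,P): not NE [P1→B gives 9>4]
(C,Q): not NE [P1→D gives 7>0]
(C,R): not NE [P2→Q gives 9>3]
(C,S): not NE [P1→A gives 8>5; P2→Q gives 9>8]
(D,P): not NE [P1→B gives 9>0]
(D,Q): not NE [P2→P gives 8>4]
(D,R): not NE [P1→C gives 9>2; P2→P gives 8>5]
(D,S): not NE [P1→A gives 8>3; P2→P gives 8>5]

Nash profiles: (B,R)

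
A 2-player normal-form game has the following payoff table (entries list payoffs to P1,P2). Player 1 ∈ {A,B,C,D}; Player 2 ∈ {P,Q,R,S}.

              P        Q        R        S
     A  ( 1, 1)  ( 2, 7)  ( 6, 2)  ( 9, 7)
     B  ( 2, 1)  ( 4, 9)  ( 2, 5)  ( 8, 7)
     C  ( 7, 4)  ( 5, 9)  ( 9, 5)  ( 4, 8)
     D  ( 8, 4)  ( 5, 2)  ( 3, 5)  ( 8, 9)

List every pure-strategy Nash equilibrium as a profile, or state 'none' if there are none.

(A,P): not NE [P1→D gives 8>1; P2→S gives 7>1]
(A,Q): not NE [P1→D gives 5>2]
(A,R): not NE [P1→C gives 9>6; P2→S gives 7>2]
(A,S): NE
(B,P): not NE [P1→D gives 8>2; P2→Q gives 9>1]
(B,Q): not NE [P1→D gives 5>4]
(B,R): not NE [P1→C gives 9>2; P2→Q gives 9>5]
(B,S): not NE [P1→A gives 9>8; P2→Q gives 9>7]
(C,P): not NE [P1→D gives 8>7; P2→Q gives 9>4]
(C,Q): NE
(C,R): not NE [P2→Q gives 9>5]
(C,S): not NE [P1→A gives 9>4; P2→Q gives 9>8]
(D,P): not NE [P2→S gives 9>4]
(D,Q): not NE [P2→S gives 9>2]
(D,R): not NE [P1→C gives 9>3; P2→S gives 9>5]
(D,S): not NE [P1→A gives 9>8]

Nash profiles: (A,S), (C,Q)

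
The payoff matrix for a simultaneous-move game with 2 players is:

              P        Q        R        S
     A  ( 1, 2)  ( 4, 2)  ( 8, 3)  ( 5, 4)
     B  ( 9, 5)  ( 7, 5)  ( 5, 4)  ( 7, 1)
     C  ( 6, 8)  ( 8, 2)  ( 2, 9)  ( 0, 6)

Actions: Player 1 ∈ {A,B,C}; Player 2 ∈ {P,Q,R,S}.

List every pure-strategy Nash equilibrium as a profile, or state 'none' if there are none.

(A,P): not NE [P1→B gives 9>1; P2→S gives 4>2]
(A,Q): not NE [P1→C gives 8>4; P2→S gives 4>2]
(A,R): not NE [P2→S gives 4>3]
(A,S): not NE [P1→B gives 7>5]
(B,P): NE
(B,Q): not NE [P1→C gives 8>7]
(B,R): not NE [P1→A gives 8>5; P2→Q gives 5>4]
(B,S): not NE [P2→Q gives 5>1]
(C,P): not NE [P1→B gives 9>6; P2→R gives 9>8]
(C,Q): not NE [P2→R gives 9>2]
(C,R): not NE [P1→A gives 8>2]
(C,S): not NE [P1→B gives 7>0; P2→R gives 9>6]

PSNE = {(B,P)}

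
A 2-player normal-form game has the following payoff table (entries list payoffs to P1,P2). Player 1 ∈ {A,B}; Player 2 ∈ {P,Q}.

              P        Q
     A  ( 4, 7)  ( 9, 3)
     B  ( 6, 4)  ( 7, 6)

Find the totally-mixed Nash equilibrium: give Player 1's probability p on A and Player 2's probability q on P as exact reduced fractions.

P1 indiff ⇒ q·4+(1-q)·9 = q·6+(1-q)·7 ⇒ q(-2) = (1-q)(-2) ⇒ q = 1/2
P2 indiff ⇒ p·7+(1-p)·4 = p·3+(1-p)·6 ⇒ p(4) = (1-p)(2) ⇒ p = 1/3

p=1/3, q=1/2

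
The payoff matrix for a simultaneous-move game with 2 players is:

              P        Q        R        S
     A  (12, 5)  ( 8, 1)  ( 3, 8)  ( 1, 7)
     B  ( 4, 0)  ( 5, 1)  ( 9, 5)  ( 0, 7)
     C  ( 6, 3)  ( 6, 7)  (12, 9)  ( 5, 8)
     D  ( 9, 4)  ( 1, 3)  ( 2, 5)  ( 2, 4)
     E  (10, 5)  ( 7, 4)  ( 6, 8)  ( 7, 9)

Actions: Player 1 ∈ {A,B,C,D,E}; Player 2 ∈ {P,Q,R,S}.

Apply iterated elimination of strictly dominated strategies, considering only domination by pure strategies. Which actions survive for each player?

P1 drop B (C beats it: P:6>4 Q:6>5 R:12>9 S:5>0)
P1 drop D (E beats it: P:10>9 Q:7>1 R:6>2 S:7>2)
P2 drop P (R beats it: A:8>5 C:9>3 E:8>5)
P2 drop Q (R beats it: A:8>1 C:9>7 E:8>4)
P1 drop A (C beats it: R:12>3 S:5>1)
P1→{C,E} P2→{R,S}

Remaining: P1:{C,E} P2:{R,S}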